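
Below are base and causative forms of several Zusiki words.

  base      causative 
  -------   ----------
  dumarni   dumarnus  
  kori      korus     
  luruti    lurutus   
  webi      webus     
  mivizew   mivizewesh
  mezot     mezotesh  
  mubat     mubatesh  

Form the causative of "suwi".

suwus

dumarni and mivizew both have 3 vowels yet inflect differently (dumarnus, mivizewesh), so the number of vowels is not what conditions the rule; the final letter is.
"suwi" ends in -i. The stems ending in -i (dumarni → dumarnus, kori → korus, luruti → lurutus) drop the final letter and add -us.
So suwi → suwus.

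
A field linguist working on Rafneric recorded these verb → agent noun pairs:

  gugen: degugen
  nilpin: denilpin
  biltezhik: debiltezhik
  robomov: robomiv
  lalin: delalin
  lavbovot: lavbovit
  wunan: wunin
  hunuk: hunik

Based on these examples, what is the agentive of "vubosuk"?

biltezhik and hunuk both end in -k yet inflect differently (debiltezhik, hunik), so the final letter is not what conditions the rule; the last vowel is.
"vubosuk" has last vowel 'u'. The one such stem in the data (hunuk → hunik) changes the last vowel to 'i' (as do robomov, wunan), so the same rule applies.
The other pattern: stems whose last vowel is 'e' or 'i' add the prefix de-.
So vubosuk → vubosik.

vubosik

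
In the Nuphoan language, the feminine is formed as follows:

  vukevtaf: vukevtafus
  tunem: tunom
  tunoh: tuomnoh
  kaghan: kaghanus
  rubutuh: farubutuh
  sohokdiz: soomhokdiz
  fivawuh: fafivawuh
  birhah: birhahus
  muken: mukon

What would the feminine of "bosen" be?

boson

fivawuh and birhah both end in -h yet inflect differently (fafivawuh, birhahus), so the final letter is not what conditions the rule; the last vowel is.
"bosen" has last vowel 'e'. The stems whose last vowel is 'e' (muken → mukon, tunem → tunom) change the last vowel to 'o'.
The other patterns: stems whose last vowel is 'u' add the prefix fa-; stems whose last vowel is 'a' add -us; stems whose last vowel is 'i' or 'o' insert -om- after the first vowel.
So bosen → boson.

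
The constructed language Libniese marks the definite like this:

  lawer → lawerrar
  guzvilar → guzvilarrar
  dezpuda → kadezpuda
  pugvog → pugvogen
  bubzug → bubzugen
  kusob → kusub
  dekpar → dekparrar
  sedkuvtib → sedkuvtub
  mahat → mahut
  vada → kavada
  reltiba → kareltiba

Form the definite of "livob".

guzvilar and vada both have last vowel 'a' yet inflect differently (guzvilarrar, kavada), so the last vowel is not what conditions the rule; the final letter is.
"livob" ends in -b. The stems ending in -b (sedkuvtib → sedkuvtub, kusob → kusub) change the last vowel to 'u'.
The other patterns: stems ending in -g add -en; stems ending in -r double the final consonant and add -ar; stems ending in -a add the prefix ka-.
So livob → livub.

livub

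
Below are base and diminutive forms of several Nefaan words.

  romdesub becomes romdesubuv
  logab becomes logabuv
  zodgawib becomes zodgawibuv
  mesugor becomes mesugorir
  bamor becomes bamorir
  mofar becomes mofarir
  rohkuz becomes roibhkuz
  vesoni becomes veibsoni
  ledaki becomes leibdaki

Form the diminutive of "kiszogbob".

kiszogbobuv

logab and mofar both have last vowel 'a' yet inflect differently (logabuv, mofarir), so the last vowel is not what conditions the rule; the final letter is.
"kiszogbob" ends in -b. The stems ending in -b (romdesub → romdesubuv, logab → logabuv, zodgawib → zodgawibuv) add -uv.
So kiszogbob → kiszogbobuv.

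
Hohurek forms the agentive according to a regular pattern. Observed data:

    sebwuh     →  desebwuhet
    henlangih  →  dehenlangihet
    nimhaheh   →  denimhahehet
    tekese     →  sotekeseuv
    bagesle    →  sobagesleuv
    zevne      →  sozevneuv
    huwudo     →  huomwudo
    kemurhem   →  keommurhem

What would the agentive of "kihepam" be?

kiomhepam

nimhaheh and tekese both have last vowel 'e' yet inflect differently (denimhahehet, sotekeseuv), so the last vowel is not what conditions the rule; the final letter is.
"kihepam" ends in -m. The one such stem in the data (kemurhem → keommurhem) inserts -om- after the first vowel (as does huwudo), so the same rule applies.
The other patterns: stems ending in -h add de- … -et around the stem; stems ending in -e add so- … -uv around the stem.
So kihepam → kiomhepam.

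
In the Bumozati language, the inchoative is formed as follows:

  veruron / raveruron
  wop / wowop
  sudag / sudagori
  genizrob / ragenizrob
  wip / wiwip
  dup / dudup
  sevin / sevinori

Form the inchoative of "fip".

fifip

sevin and veruron both end in -n yet inflect differently (sevinori, raveruron), so the final letter is not what conditions the rule; the number of vowels is.
"fip" has 1 vowel. The stems with 1 vowel (wip → wiwip, wop → wowop, dup → dudup) repeat the first consonant+vowel as a prefix.
So fip → fifip.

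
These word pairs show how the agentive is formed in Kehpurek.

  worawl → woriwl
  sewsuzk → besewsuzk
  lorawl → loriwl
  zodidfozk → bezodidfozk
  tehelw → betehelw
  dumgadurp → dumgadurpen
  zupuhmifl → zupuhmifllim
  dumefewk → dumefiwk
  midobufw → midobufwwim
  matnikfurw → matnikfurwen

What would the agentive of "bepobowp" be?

bepobiwp

"bepobowp" has second-to-last letter 'w'. The stems whose second-to-last letter is 'w' (worawl → woriwl, lorawl → loriwl, dumefewk → dumefiwk) change the last vowel to 'i'.
So bepobowp → bepobiwp.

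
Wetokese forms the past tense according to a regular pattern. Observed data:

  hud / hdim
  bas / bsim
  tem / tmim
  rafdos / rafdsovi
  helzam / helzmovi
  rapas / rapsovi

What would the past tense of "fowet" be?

fowtovi

bas and rafdos both end in -s yet inflect differently (bsim, rafdsovi), so the final letter is not what conditions the rule; the number of vowels is.
"fowet" has 2 vowels. The stems with 2 vowels (rafdos → rafdsovi, helzam → helzmovi, rapas → rapsovi) delete the last vowel and add -ovi.
So fowet → fowtovi.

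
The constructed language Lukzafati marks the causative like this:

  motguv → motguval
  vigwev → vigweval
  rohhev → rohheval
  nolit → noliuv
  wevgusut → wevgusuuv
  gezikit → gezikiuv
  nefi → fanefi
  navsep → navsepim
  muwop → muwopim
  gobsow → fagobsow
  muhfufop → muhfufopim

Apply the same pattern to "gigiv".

gigival

"gigiv" ends in -v. The stems ending in -v (vigwev → vigweval, motguv → motguval, rohhev → rohheval) add -al.
The other patterns: stems ending in -p add -im; stems ending in -t drop the final letter and add -uv; stems ending in -i or -w add the prefix fa-.
So gigiv → gigival.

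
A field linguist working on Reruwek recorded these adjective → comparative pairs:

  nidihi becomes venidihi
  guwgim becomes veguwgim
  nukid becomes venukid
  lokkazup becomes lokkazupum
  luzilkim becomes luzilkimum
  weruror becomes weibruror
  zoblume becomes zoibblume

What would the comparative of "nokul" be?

"nokul" begins with n-. The stems beginning with n- (nidihi → venidihi, nukid → venukid) add the prefix ve-.
The other patterns: stems beginning with l- add -um; stems beginning with w- or z- insert -ib- after the first vowel.
So nokul → venokul.

venokul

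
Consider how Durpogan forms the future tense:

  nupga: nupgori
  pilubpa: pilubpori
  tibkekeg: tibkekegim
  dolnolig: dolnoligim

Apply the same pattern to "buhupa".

buhupori

pilubpa and tibkekeg both have 3 vowels yet inflect differently (pilubpori, tibkekegim), so the number of vowels is not what conditions the rule; the final letter is.
"buhupa" ends in -a. The stems ending in -a (nupga → nupgori, pilubpa → pilubpori) drop the final letter and add -ori.
The other pattern: stems ending in -g add -im.
So buhupa → buhupori.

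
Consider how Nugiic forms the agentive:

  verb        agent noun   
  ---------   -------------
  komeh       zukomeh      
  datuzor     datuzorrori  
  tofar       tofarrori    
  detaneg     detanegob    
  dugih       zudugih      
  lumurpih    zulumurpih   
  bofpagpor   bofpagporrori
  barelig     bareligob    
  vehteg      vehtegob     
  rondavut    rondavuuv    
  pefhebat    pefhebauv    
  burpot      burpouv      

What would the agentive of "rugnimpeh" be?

burpot and datuzor both have last vowel 'o' yet inflect differently (burpouv, datuzorrori), so the last vowel is not what conditions the rule; the final letter is.
"rugnimpeh" ends in -h. The stems ending in -h (dugih → zudugih, komeh → zukomeh, lumurpih → zulumurpih) add the prefix zu-.
So rugnimpeh → zurugnimpeh.

zurugnimpeh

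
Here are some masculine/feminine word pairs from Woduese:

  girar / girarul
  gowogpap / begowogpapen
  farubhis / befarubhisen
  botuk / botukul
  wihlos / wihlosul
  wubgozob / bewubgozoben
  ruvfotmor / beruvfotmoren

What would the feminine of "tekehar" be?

girar and ruvfotmor both end in -r yet inflect differently (girarul, beruvfotmoren), so the final letter is not what conditions the rule; the number of vowels is.
"tekehar" has 3 vowels. The stems with 3 vowels (ruvfotmor → beruvfotmoren, gowogpap → begowogpapen, wubgozob → bewubgozoben) add be- … -en around the stem.
So tekehar → betekeharen.

betekeharen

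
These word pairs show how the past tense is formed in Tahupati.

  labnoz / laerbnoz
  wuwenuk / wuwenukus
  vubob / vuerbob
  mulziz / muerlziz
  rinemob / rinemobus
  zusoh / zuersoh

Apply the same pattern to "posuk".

poersuk

"posuk" has 2 vowels. The stems with 2 vowels (mulziz → muerlziz, labnoz → laerbnoz, zusoh → zuersoh) insert -er- after the first vowel.
The other pattern: stems with 3 vowels add -us.
So posuk → poersuk.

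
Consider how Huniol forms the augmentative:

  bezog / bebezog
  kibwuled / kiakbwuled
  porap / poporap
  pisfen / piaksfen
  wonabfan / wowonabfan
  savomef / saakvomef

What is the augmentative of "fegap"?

pisfen and wonabfan both end in -n yet inflect differently (piaksfen, wowonabfan), so the final letter is not what conditions the rule; the last vowel is.
"fegap" has last vowel 'a'. The stems whose last vowel is 'a' (wonabfan → wowonabfan, porap → poporap) repeat the first consonant+vowel as a prefix.
The other pattern: stems whose last vowel is 'e' insert -ak- after the first vowel.
So fegap → fefegap.

fefegap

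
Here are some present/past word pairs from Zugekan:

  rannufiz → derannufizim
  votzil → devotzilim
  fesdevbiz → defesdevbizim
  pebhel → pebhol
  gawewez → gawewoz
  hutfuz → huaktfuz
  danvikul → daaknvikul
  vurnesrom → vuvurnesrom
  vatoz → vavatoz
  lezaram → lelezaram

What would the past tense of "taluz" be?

votzil and pebhel both end in -l yet inflect differently (devotzilim, pebhol), so the final letter is not what conditions the rule; the last vowel is.
"taluz" has last vowel 'u'. The stems whose last vowel is 'u' (hutfuz → huaktfuz, danvikul → daaknvikul) insert -ak- after the first vowel.
The other patterns: stems whose last vowel is 'i' add de- … -im around the stem; stems whose last vowel is 'e' change the last vowel to 'o'; stems whose last vowel is 'a' or 'o' repeat the first consonant+vowel as a prefix.
So taluz → taakluz.

taakluz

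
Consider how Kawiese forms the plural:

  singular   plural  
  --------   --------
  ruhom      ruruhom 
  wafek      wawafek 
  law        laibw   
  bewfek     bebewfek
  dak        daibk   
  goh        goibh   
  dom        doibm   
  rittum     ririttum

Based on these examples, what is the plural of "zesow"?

zezesow

dak and wafek both end in -k yet inflect differently (daibk, wawafek), so the final letter is not what conditions the rule; the number of vowels is.
"zesow" has 2 vowels. The stems with 2 vowels (wafek → wawafek, rittum → ririttum, bewfek → bebewfek) repeat the first consonant+vowel as a prefix.
The other pattern: stems with 1 vowel insert -ib- after the first vowel.
So zesow → zezesow.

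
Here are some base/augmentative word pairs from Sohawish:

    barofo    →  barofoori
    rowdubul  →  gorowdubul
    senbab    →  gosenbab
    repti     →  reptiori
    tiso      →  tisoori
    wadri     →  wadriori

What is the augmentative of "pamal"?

rowdubul and repti both begin with r- yet inflect differently (gorowdubul, reptiori), so the first letter is not what conditions the rule; whether the stem ends in a vowel or a consonant is.
"pamal" ends in a consonant. The stems ending in a consonant (rowdubul → gorowdubul, senbab → gosenbab) add the prefix go-.
The other pattern: stems ending in a vowel add -ori.
So pamal → gopamal.

gopamal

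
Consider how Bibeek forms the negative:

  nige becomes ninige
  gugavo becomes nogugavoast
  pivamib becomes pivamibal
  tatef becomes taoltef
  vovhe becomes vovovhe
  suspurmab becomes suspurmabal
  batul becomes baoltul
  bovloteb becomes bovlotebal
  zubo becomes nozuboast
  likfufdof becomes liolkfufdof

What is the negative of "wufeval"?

wuolfeval

vovhe and bovloteb both have last vowel 'e' yet inflect differently (vovovhe, bovlotebal), so the last vowel is not what conditions the rule; the final letter is.
"wufeval" ends in -l. The one such stem in the data (batul → baoltul) inserts -ol- after the first vowel (as do likfufdof, tatef), so the same rule applies.
The other patterns: stems ending in -e repeat the first consonant+vowel as a prefix; stems ending in -b add -al; stems ending in -o add no- … -ast around the stem.
So wufeval → wuolfeval.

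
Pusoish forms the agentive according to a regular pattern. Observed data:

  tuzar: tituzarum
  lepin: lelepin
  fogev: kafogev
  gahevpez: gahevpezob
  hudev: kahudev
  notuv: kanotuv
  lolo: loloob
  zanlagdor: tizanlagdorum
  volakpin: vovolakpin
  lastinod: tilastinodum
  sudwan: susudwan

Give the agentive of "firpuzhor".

tifirpuzhorum

sudwan and tuzar both have last vowel 'a' yet inflect differently (susudwan, tituzarum), so the last vowel is not what conditions the rule; the final letter is.
"firpuzhor" ends in -r. The stems ending in -r (tuzar → tituzarum, zanlagdor → tizanlagdorum) add ti- … -um around the stem.
So firpuzhor → tifirpuzhorum.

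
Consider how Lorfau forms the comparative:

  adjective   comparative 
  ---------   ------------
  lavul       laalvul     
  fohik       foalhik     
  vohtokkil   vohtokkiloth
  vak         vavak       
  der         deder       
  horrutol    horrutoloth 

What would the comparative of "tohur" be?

vak and fohik both end in -k yet inflect differently (vavak, foalhik), so the final letter is not what conditions the rule; the number of vowels is.
"tohur" has 2 vowels. The stems with 2 vowels (fohik → foalhik, lavul → laalvul) insert -al- after the first vowel.
The other patterns: stems with 1 vowel repeat the first consonant+vowel as a prefix; stems with 3 vowels add -oth.
So tohur → toalhur.

toalhur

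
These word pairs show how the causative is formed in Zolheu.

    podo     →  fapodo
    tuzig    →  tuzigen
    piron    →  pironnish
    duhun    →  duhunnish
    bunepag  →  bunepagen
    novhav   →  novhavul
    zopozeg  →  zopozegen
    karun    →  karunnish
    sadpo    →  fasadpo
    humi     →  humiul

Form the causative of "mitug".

"mitug" ends in -g. The stems ending in -g (tuzig → tuzigen, bunepag → bunepagen, zopozeg → zopozegen) add -en.
The other patterns: stems ending in -n double the final consonant and add -ish; stems ending in -o add the prefix fa-; stems ending in -i or -v add -ul.
So mitug → mitugen.

mitugen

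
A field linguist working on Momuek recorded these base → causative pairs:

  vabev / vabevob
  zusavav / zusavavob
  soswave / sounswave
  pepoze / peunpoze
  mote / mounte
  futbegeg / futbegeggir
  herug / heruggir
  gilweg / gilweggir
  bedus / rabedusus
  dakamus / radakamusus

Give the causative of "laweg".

laweggir

vabev and soswave both have last vowel 'e' yet inflect differently (vabevob, sounswave), so the last vowel is not what conditions the rule; the final letter is.
"laweg" ends in -g. The stems ending in -g (futbegeg → futbegeggir, herug → heruggir, gilweg → gilweggir) double the final consonant and add -ir.
The other patterns: stems ending in -v add -ob; stems ending in -e insert -un- after the first vowel; stems ending in -s add ra- … -us around the stem.
So laweg → laweggir.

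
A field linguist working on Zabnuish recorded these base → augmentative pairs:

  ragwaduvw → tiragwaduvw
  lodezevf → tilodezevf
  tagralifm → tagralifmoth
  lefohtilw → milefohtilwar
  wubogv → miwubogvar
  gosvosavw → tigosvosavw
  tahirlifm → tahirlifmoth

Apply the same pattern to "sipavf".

tisipavf

ragwaduvw and lefohtilw both end in -w yet inflect differently (tiragwaduvw, milefohtilwar), so the final letter is not what conditions the rule; the second-to-last letter is.
"sipavf" has second-to-last letter 'v'. The stems whose second-to-last letter is 'v' (ragwaduvw → tiragwaduvw, gosvosavw → tigosvosavw, lodezevf → tilodezevf) add the prefix ti-.
The other patterns: stems whose second-to-last letter is 'f' add -oth; stems whose second-to-last letter is 'g' or 'l' add mi- … -ar around the stem.
So sipavf → tisipavf.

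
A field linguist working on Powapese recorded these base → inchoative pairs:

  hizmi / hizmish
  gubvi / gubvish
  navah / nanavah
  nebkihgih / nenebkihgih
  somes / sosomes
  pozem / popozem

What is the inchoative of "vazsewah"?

hizmi and nebkihgih both have last vowel 'i' yet inflect differently (hizmish, nenebkihgih), so the last vowel is not what conditions the rule; whether the stem ends in a vowel or a consonant is.
"vazsewah" ends in a consonant. The stems ending in a consonant (navah → nanavah, nebkihgih → nenebkihgih, somes → sosomes) repeat the first consonant+vowel as a prefix.
The other pattern: stems ending in a vowel drop the final letter and add -ish.
So vazsewah → vavazsewah.

vavazsewah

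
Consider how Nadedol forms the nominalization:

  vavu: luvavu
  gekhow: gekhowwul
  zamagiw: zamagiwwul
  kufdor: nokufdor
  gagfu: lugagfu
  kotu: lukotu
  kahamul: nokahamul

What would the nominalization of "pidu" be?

lupidu

gekhow and kufdor both have last vowel 'o' yet inflect differently (gekhowwul, nokufdor), so the last vowel is not what conditions the rule; the final letter is.
"pidu" ends in -u. The stems ending in -u (vavu → luvavu, gagfu → lugagfu, kotu → lukotu) add the prefix lu-.
The other patterns: stems ending in -w double the final consonant and add -ul; stems ending in -l or -r add the prefix no-.
So pidu → lupidu.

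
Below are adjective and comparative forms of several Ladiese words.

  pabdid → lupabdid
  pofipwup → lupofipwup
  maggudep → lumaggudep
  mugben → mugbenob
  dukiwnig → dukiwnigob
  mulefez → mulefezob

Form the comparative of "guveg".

guvegob

"guveg" ends in -g. The one such stem in the data (dukiwnig → dukiwnigob) adds -ob, so the same rule applies.
The other pattern: stems ending in -d or -p add the prefix lu-.
So guveg → guvegob.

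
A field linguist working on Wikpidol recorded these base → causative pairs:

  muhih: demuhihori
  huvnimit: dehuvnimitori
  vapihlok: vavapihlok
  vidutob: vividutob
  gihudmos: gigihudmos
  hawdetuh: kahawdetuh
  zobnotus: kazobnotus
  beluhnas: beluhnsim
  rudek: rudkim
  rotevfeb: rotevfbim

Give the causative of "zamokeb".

muhih and hawdetuh both end in -h yet inflect differently (demuhihori, kahawdetuh), so the final letter is not what conditions the rule; the last vowel is.
"zamokeb" has last vowel 'e'. The stems whose last vowel is 'e' (rudek → rudkim, rotevfeb → rotevfbim) delete the last vowel and add -im.
So zamokeb → zamokbim.

zamokbim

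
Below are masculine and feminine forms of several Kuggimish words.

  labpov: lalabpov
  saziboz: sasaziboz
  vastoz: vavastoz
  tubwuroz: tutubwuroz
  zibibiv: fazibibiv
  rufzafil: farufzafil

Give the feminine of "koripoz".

kokoripoz

labpov and zibibiv both end in -v yet inflect differently (lalabpov, fazibibiv), so the final letter is not what conditions the rule; the last vowel is.
"koripoz" has last vowel 'o'. The stems whose last vowel is 'o' (labpov → lalabpov, saziboz → sasaziboz, vastoz → vavastoz) repeat the first consonant+vowel as a prefix.
So koripoz → kokoripoz.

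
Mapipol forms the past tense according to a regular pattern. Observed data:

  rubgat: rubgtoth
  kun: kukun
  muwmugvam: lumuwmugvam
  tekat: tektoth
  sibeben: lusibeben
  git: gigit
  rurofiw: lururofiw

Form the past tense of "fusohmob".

git and rubgat both end in -t yet inflect differently (gigit, rubgtoth), so the final letter is not what conditions the rule; the number of vowels is.
"fusohmob" has 3 vowels. The stems with 3 vowels (rurofiw → lururofiw, muwmugvam → lumuwmugvam, sibeben → lusibeben) add the prefix lu-.
So fusohmob → lufusohmob.

lufusohmob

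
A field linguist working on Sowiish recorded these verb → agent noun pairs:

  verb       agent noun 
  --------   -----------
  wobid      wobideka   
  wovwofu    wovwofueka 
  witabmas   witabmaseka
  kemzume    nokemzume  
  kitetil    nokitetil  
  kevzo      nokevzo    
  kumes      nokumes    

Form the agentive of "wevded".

witabmas and kumes both end in -s yet inflect differently (witabmaseka, nokumes), so the final letter is not what conditions the rule; the first letter is.
"wevded" begins with w-. The stems beginning with w- (wobid → wobideka, wovwofu → wovwofueka, witabmas → witabmaseka) add -eka.
So wevded → wevdedeka.

wevdedeka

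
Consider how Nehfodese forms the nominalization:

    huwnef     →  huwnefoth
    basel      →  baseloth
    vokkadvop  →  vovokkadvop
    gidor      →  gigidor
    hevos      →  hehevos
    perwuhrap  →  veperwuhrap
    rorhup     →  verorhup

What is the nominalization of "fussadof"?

"fussadof" has last vowel 'o'. The stems whose last vowel is 'o' (vokkadvop → vovokkadvop, gidor → gigidor, hevos → hehevos) repeat the first consonant+vowel as a prefix.
So fussadof → fufussadof.

fufussadof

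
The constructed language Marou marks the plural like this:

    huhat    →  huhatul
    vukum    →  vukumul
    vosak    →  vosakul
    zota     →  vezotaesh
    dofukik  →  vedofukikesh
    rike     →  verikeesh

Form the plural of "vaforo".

vaforoul

vosak and dofukik both end in -k yet inflect differently (vosakul, vedofukikesh), so the final letter is not what conditions the rule; the first letter is.
"vaforo" begins with v-. The stems beginning with v- (vukum → vukumul, vosak → vosakul) add -ul.
The other pattern: stems beginning with d-, r- or z- add ve- … -esh around the stem.
So vaforo → vaforoul.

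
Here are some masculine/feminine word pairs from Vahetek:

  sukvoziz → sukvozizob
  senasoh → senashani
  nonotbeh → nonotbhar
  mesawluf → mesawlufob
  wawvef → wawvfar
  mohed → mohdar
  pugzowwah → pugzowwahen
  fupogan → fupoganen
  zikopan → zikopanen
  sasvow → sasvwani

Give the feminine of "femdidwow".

pugzowwah and nonotbeh both end in -h yet inflect differently (pugzowwahen, nonotbhar), so the final letter is not what conditions the rule; the last vowel is.
"femdidwow" has last vowel 'o'. The stems whose last vowel is 'o' (sasvow → sasvwani, senasoh → senashani) delete the last vowel and add -ani.
So femdidwow → femdidwwani.

femdidwwani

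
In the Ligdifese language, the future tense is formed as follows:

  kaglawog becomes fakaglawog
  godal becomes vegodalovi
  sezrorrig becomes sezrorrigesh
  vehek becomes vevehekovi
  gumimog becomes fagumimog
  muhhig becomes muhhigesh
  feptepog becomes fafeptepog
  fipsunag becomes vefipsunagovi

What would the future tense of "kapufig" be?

kapufigesh

muhhig and kaglawog both end in -g yet inflect differently (muhhigesh, fakaglawog), so the final letter is not what conditions the rule; the last vowel is.
"kapufig" has last vowel 'i'. The stems whose last vowel is 'i' (muhhig → muhhigesh, sezrorrig → sezrorrigesh) add -esh.
The other patterns: stems whose last vowel is 'o' add the prefix fa-; stems whose last vowel is 'a' or 'e' add ve- … -ovi around the stem.
So kapufig → kapufigesh.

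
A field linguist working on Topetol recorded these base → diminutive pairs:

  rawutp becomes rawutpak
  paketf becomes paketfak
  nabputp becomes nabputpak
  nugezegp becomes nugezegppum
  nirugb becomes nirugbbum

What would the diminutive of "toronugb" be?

toronugbbum

rawutp and nugezegp both end in -p yet inflect differently (rawutpak, nugezegppum), so the final letter is not what conditions the rule; the second-to-last letter is.
"toronugb" has second-to-last letter 'g'. The stems whose second-to-last letter is 'g' (nugezegp → nugezegppum, nirugb → nirugbbum) double the final consonant and add -um.
So toronugb → toronugbbum.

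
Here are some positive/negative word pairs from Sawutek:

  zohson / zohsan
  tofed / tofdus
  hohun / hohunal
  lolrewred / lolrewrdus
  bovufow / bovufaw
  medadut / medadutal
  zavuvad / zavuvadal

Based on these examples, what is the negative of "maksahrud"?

maksahrudal

zohson and hohun both end in -n yet inflect differently (zohsan, hohunal), so the final letter is not what conditions the rule; the last vowel is.
"maksahrud" has last vowel 'u'. The stems whose last vowel is 'u' (hohun → hohunal, medadut → medadutal) add -al.
The other patterns: stems whose last vowel is 'e' delete the last vowel and add -us; stems whose last vowel is 'o' change the last vowel to 'a'.
So maksahrud → maksahrudal.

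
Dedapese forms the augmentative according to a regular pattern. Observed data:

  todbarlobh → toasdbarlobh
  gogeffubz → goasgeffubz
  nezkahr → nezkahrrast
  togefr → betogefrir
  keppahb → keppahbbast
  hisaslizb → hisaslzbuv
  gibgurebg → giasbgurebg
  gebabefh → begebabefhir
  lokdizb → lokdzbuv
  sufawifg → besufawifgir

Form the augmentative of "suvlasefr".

besuvlasefrir

gibgurebg and sufawifg both end in -g yet inflect differently (giasbgurebg, besufawifgir), so the final letter is not what conditions the rule; the second-to-last letter is.
"suvlasefr" has second-to-last letter 'f'. The stems whose second-to-last letter is 'f' (sufawifg → besufawifgir, gebabefh → begebabefhir, togefr → betogefrir) add be- … -ir around the stem.
The other patterns: stems whose second-to-last letter is 'b' insert -as- after the first vowel; stems whose second-to-last letter is 'z' delete the last vowel and add -uv; stems whose second-to-last letter is 'h' double the final consonant and add -ast.
So suvlasefr → besuvlasefrir.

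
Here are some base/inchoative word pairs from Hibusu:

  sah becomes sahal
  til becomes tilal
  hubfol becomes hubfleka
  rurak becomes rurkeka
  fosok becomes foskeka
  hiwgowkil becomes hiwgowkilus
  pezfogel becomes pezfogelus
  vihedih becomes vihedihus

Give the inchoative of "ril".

til and hubfol both end in -l yet inflect differently (tilal, hubfleka), so the final letter is not what conditions the rule; the number of vowels is.
"ril" has 1 vowel. The stems with 1 vowel (sah → sahal, til → tilal) add -al.
The other patterns: stems with 2 vowels delete the last vowel and add -eka; stems with 3 vowels add -us.
So ril → rilal.

rilal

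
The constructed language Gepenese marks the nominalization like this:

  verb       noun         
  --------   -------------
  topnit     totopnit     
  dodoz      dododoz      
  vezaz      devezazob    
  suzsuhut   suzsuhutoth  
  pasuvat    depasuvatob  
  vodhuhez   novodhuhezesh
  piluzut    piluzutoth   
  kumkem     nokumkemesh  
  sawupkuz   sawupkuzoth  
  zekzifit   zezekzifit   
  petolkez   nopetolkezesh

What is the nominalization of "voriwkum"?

"voriwkum" has last vowel 'u'. The stems whose last vowel is 'u' (suzsuhut → suzsuhutoth, sawupkuz → sawupkuzoth, piluzut → piluzutoth) add -oth.
The other patterns: stems whose last vowel is 'a' add de- … -ob around the stem; stems whose last vowel is 'e' add no- … -esh around the stem; stems whose last vowel is 'i' or 'o' repeat the first consonant+vowel as a prefix.
So voriwkum → voriwkumoth.

voriwkumoth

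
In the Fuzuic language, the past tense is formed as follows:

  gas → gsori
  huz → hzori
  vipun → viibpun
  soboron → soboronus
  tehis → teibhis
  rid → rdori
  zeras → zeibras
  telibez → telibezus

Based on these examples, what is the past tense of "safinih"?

safinihus

gas and tehis both end in -s yet inflect differently (gsori, teibhis), so the final letter is not what conditions the rule; the number of vowels is.
"safinih" has 3 vowels. The stems with 3 vowels (soboron → soboronus, telibez → telibezus) add -us.
So safinih → safinihus.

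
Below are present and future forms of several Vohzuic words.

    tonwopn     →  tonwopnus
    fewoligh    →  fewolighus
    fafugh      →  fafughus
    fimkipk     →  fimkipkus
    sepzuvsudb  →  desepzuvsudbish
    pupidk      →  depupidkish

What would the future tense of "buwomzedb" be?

debuwomzedbish

fimkipk and pupidk both end in -k yet inflect differently (fimkipkus, depupidkish), so the final letter is not what conditions the rule; the second-to-last letter is.
"buwomzedb" has second-to-last letter 'd'. The stems whose second-to-last letter is 'd' (sepzuvsudb → desepzuvsudbish, pupidk → depupidkish) add de- … -ish around the stem.
The other pattern: stems whose second-to-last letter is 'g' or 'p' add -us.
So buwomzedb → debuwomzedbish.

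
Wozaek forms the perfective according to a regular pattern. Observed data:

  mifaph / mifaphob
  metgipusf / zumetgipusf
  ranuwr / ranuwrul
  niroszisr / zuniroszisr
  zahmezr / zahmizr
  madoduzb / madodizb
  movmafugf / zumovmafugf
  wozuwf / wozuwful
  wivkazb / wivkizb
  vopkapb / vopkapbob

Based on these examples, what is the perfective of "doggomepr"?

doggomeprob

madoduzb and vopkapb both end in -b yet inflect differently (madodizb, vopkapbob), so the final letter is not what conditions the rule; the second-to-last letter is.
"doggomepr" has second-to-last letter 'p'. The stems whose second-to-last letter is 'p' (vopkapb → vopkapbob, mifaph → mifaphob) add -ob.
The other patterns: stems whose second-to-last letter is 'z' change the last vowel to 'i'; stems whose second-to-last letter is 'w' add -ul; stems whose second-to-last letter is 'g' or 's' add the prefix zu-.
So doggomepr → doggomeprob.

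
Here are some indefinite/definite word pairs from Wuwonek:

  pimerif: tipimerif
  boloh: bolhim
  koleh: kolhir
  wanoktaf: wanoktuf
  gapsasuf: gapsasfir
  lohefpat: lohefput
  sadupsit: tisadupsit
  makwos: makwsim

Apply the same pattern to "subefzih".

tisubefzih

koleh and boloh both end in -h yet inflect differently (kolhir, bolhim), so the final letter is not what conditions the rule; the last vowel is.
"subefzih" has last vowel 'i'. The stems whose last vowel is 'i' (pimerif → tipimerif, sadupsit → tisadupsit) add the prefix ti-.
So subefzih → tisubefzih.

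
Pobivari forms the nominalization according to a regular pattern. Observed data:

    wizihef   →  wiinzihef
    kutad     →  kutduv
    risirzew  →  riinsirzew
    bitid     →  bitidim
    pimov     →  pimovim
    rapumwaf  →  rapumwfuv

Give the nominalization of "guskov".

guskovim

rapumwaf and wizihef both end in -f yet inflect differently (rapumwfuv, wiinzihef), so the final letter is not what conditions the rule; the last vowel is.
"guskov" has last vowel 'o'. The one such stem in the data (pimov → pimovim) adds -im, so the same rule applies.
So guskov → guskovim.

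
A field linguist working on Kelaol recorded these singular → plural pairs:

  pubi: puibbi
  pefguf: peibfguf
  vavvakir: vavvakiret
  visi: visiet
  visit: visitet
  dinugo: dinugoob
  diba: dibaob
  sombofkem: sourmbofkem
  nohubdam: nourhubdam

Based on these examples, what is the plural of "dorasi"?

pubi and visi both end in -i yet inflect differently (puibbi, visiet), so the final letter is not what conditions the rule; the first letter is.
"dorasi" begins with d-. The stems beginning with d- (dinugo → dinugoob, diba → dibaob) add -ob.
The other patterns: stems beginning with p- insert -ib- after the first vowel; stems beginning with v- add -et; stems beginning with n- or s- insert -ur- after the first vowel.
So dorasi → dorasiob.

dorasiob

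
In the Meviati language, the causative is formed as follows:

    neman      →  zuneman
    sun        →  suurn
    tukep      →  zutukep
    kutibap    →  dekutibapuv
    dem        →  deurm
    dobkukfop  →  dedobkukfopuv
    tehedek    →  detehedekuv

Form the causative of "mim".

miurm

"mim" has 1 vowel. The stems with 1 vowel (dem → deurm, sun → suurn) insert -ur- after the first vowel.
The other patterns: stems with 2 vowels add the prefix zu-; stems with 3 vowels add de- … -uv around the stem.
So mim → miurm.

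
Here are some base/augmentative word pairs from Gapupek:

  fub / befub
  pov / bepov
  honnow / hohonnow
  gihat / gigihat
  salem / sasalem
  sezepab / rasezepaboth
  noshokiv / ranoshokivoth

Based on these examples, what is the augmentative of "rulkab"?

fub and sezepab both end in -b yet inflect differently (befub, rasezepaboth), so the final letter is not what conditions the rule; the number of vowels is.
"rulkab" has 2 vowels. The stems with 2 vowels (honnow → hohonnow, gihat → gigihat, salem → sasalem) repeat the first consonant+vowel as a prefix.
The other patterns: stems with 1 vowel add the prefix be-; stems with 3 vowels add ra- … -oth around the stem.
So rulkab → rurulkab.

rurulkab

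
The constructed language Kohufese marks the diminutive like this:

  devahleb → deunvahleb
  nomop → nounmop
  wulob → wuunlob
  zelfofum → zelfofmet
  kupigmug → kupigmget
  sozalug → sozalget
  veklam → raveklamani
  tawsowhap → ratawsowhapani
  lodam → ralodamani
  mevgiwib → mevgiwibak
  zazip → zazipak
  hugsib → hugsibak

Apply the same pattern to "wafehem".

"wafehem" has last vowel 'e'. The one such stem in the data (devahleb → deunvahleb) inserts -un- after the first vowel (as do nomop, wulob), so the same rule applies.
So wafehem → waunfehem.

waunfehem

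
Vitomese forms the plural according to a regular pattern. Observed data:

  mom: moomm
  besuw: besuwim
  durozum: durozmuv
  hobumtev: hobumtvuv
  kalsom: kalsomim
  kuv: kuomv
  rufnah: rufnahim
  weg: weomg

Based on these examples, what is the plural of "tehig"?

mom and kalsom both end in -m yet inflect differently (moomm, kalsomim), so the final letter is not what conditions the rule; the number of vowels is.
"tehig" has 2 vowels. The stems with 2 vowels (rufnah → rufnahim, besuw → besuwim, kalsom → kalsomim) add -im.
The other patterns: stems with 1 vowel insert -om- after the first vowel; stems with 3 vowels delete the last vowel and add -uv.
So tehig → tehigim.

tehigim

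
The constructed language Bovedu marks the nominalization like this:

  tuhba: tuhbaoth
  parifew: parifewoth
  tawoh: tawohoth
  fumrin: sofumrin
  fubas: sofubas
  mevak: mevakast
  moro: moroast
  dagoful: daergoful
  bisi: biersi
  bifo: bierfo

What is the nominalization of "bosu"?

boersu

moro and bifo both end in -o yet inflect differently (moroast, bierfo), so the final letter is not what conditions the rule; the first letter is.
"bosu" begins with b-. The stems beginning with b- (bisi → biersi, bifo → bierfo) insert -er- after the first vowel.
The other patterns: stems beginning with p- or t- add -oth; stems beginning with f- add the prefix so-; stems beginning with m- add -ast.
So bosu → boersu.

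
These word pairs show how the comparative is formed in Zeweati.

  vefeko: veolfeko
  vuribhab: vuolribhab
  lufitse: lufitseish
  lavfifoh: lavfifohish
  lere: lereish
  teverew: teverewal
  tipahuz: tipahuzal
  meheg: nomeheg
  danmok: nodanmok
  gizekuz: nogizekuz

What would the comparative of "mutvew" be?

nomutvew

"mutvew" begins with m-. The one such stem in the data (meheg → nomeheg) adds the prefix no-, so the same rule applies.
The other patterns: stems beginning with v- insert -ol- after the first vowel; stems beginning with l- add -ish; stems beginning with t- add -al.
So mutvew → nomutvew.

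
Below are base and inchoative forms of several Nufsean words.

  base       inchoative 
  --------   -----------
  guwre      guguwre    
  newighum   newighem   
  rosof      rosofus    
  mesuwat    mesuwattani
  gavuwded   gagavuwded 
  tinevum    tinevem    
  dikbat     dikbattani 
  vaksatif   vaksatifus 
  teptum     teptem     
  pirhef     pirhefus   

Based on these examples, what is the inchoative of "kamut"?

pirhef and gavuwded both have last vowel 'e' yet inflect differently (pirhefus, gagavuwded), so the last vowel is not what conditions the rule; the final letter is.
"kamut" ends in -t. The stems ending in -t (mesuwat → mesuwattani, dikbat → dikbattani) double the final consonant and add -ani.
The other patterns: stems ending in -f add -us; stems ending in -m change the last vowel to 'e'; stems ending in -d or -e repeat the first consonant+vowel as a prefix.
So kamut → kamuttani.

kamuttani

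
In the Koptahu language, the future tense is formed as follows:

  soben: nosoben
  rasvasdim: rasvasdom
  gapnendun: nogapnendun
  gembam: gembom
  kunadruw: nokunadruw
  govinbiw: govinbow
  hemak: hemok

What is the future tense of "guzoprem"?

govinbiw and kunadruw both end in -w yet inflect differently (govinbow, nokunadruw), so the final letter is not what conditions the rule; the last vowel is.
"guzoprem" has last vowel 'e'. The one such stem in the data (soben → nosoben) adds the prefix no-, so the same rule applies.
The other pattern: stems whose last vowel is 'a' or 'i' change the last vowel to 'o'.
So guzoprem → noguzoprem.

noguzoprem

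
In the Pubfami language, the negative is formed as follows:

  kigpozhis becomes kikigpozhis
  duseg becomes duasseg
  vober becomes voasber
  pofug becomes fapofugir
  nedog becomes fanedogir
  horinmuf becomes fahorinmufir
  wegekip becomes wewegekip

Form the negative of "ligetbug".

faligetbugir

duseg and nedog both end in -g yet inflect differently (duasseg, fanedogir), so the final letter is not what conditions the rule; the last vowel is.
"ligetbug" has last vowel 'u'. The stems whose last vowel is 'u' (horinmuf → fahorinmufir, pofug → fapofugir) add fa- … -ir around the stem.
So ligetbug → faligetbugir.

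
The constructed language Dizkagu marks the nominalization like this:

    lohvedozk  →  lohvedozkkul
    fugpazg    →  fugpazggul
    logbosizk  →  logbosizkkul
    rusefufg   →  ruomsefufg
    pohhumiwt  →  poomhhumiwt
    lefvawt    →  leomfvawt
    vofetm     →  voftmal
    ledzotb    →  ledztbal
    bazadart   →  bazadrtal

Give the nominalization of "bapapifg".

fugpazg and rusefufg both end in -g yet inflect differently (fugpazggul, ruomsefufg), so the final letter is not what conditions the rule; the second-to-last letter is.
"bapapifg" has second-to-last letter 'f'. The one such stem in the data (rusefufg → ruomsefufg) inserts -om- after the first vowel (as do pohhumiwt, lefvawt), so the same rule applies.
So bapapifg → baompapifg.

baompapifg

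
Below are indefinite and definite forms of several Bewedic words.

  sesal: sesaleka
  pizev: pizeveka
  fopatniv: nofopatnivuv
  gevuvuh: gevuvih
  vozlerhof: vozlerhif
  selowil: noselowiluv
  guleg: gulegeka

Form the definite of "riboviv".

noribovivuv

"riboviv" has last vowel 'i'. The stems whose last vowel is 'i' (fopatniv → nofopatnivuv, selowil → noselowiluv) add no- … -uv around the stem.
So riboviv → noribovivuv.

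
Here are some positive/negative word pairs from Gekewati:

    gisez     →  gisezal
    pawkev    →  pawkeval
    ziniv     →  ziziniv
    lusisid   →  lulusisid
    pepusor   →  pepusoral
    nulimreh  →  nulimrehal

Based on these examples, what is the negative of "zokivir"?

zozokivir

ziniv and pawkev both end in -v yet inflect differently (ziziniv, pawkeval), so the final letter is not what conditions the rule; the last vowel is.
"zokivir" has last vowel 'i'. The stems whose last vowel is 'i' (lusisid → lulusisid, ziniv → ziziniv) repeat the first consonant+vowel as a prefix.
So zokivir → zozokivir.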